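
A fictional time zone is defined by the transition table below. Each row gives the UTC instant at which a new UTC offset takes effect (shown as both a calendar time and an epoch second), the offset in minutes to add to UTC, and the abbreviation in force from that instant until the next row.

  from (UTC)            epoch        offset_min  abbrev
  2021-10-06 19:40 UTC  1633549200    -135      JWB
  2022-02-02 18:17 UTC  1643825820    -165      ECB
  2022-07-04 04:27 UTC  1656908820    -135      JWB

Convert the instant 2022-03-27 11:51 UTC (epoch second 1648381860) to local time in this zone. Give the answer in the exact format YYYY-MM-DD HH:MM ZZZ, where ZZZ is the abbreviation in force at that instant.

2022-03-27 09:06 ECB

Query: 2022-03-27 11:51 UTC
Rule 2/3 (ECB, -02:45): 2022-02-02 18:17 UTC ≤ query < 2022-07-04 04:27 UTC
11·60 + 51 - 165 = 546 min
546 = 0·1440 + 546; 546 = 9·60 + 6 → 09:06, same day
→ 2022-03-27 09:06 ECB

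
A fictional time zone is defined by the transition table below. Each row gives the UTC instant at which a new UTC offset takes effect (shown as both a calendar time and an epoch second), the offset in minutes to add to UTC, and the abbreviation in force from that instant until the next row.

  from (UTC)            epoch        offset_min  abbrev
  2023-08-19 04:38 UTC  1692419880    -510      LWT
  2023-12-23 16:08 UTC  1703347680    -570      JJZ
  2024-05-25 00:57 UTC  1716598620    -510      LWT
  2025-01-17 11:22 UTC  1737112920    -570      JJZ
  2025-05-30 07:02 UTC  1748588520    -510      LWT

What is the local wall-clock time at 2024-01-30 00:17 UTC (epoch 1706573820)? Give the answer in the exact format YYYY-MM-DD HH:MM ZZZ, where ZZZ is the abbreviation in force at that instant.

Query: 2024-01-30 00:17 UTC
Rule 2/5 (JJZ, -09:30): 2023-12-23 16:08 UTC ≤ query < 2024-05-25 00:57 UTC
0·60 + 17 - 570 = -553 min
-553 = -1·1440 + 887; 887 = 14·60 + 47 → 14:47, 2024-01-30 - 1 day = 2024-01-29
→ 2024-01-29 14:47 JJZ

2024-01-29 14:47 JJZ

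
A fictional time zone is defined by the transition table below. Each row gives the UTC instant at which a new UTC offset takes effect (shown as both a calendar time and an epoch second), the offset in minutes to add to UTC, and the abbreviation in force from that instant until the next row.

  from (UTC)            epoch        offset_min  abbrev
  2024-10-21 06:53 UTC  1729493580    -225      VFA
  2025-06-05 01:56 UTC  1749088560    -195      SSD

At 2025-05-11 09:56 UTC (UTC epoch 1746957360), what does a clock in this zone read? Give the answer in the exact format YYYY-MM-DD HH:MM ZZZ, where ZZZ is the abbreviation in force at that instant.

Query: 2025-05-11 09:56 UTC
Rule 1/2 (VFA, -03:45): 2024-10-21 06:53 UTC ≤ query < 2025-06-05 01:56 UTC
9·60 + 56 - 225 = 371 min
371 = 0·1440 + 371; 371 = 6·60 + 11 → 06:11, same day
→ 2025-05-11 06:11 VFA

2025-05-11 06:11 VFA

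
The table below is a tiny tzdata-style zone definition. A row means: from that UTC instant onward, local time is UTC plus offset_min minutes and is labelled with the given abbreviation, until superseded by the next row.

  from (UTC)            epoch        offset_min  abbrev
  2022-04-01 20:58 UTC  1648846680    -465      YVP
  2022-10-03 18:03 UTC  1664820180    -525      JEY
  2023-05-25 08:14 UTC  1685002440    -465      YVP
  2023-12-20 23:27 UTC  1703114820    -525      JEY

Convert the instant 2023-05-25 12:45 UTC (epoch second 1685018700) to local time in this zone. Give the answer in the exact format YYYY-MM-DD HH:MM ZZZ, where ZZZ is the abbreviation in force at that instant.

2023-05-25 05:00 YVP

Query: 2023-05-25 12:45 UTC
Rule 3/4 (YVP, -07:45): 2023-05-25 08:14 UTC ≤ query < 2023-12-20 23:27 UTC
12·60 + 45 - 465 = 300 min
300 = 0·1440 + 300; 300 = 5·60 + 0 → 05:00, same day
→ 2023-05-25 05:00 YVP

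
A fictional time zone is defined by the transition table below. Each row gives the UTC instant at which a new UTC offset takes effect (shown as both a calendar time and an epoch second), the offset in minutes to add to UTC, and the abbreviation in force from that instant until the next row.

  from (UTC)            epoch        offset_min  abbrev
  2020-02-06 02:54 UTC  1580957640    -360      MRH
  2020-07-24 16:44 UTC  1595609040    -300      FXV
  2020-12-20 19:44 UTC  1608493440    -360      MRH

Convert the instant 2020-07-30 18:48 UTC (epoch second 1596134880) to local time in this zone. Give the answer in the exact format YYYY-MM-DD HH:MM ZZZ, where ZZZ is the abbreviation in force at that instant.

Query: 2020-07-30 18:48 UTC
Rule 2/3 (FXV, -05:00): 2020-07-24 16:44 UTC ≤ query < 2020-12-20 19:44 UTC
18·60 + 48 - 300 = 828 min
828 = 0·1440 + 828; 828 = 13·60 + 48 → 13:48, same day
→ 2020-07-30 13:48 FXV

2020-07-30 13:48 FXV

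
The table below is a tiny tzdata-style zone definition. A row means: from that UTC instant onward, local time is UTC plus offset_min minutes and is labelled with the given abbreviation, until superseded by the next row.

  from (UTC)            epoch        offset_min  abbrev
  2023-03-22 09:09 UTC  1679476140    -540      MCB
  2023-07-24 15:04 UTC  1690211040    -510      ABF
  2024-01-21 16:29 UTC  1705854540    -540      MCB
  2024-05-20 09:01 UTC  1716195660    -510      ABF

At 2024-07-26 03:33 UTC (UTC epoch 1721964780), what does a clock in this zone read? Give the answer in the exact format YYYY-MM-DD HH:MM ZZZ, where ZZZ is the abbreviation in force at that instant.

Query: 2024-07-26 03:33 UTC
Rule 4/4 (ABF, -08:30): 2024-05-20 09:01 UTC ≤ query < +∞
3·60 + 33 - 510 = -297 min
-297 = -1·1440 + 1143; 1143 = 19·60 + 3 → 19:03, 2024-07-26 - 1 day = 2024-07-25
→ 2024-07-25 19:03 ABF

2024-07-25 19:03 ABF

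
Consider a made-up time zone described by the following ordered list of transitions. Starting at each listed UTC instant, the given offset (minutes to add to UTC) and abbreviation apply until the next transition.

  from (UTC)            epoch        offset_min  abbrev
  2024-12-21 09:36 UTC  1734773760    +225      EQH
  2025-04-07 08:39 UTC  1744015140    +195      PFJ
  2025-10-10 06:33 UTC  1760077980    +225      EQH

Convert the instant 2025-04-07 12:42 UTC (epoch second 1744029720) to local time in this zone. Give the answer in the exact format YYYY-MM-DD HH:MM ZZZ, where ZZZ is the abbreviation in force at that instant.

Query: 2025-04-07 12:42 UTC
Rule 2/3 (PFJ, +03:15): 2025-04-07 08:39 UTC ≤ query < 2025-10-10 06:33 UTC
12·60 + 42 + 195 = 957 min
957 = 0·1440 + 957; 957 = 15·60 + 57 → 15:57, same day
→ 2025-04-07 15:57 PFJ

2025-04-07 15:57 PFJ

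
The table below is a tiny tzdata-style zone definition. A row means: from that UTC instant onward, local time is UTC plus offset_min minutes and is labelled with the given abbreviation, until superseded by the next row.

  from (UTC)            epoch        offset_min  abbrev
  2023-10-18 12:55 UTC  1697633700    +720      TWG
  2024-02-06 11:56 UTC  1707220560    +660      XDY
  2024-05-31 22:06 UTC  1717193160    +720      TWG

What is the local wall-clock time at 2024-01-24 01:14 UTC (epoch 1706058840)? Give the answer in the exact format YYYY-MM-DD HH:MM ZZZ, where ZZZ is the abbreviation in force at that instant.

Query: 2024-01-24 01:14 UTC
Rule 1/3 (TWG, +12:00): 2023-10-18 12:55 UTC ≤ query < 2024-02-06 11:56 UTC
1·60 + 14 + 720 = 794 min
794 = 0·1440 + 794; 794 = 13·60 + 14 → 13:14, same day
→ 2024-01-24 13:14 TWG

2024-01-24 13:14 TWG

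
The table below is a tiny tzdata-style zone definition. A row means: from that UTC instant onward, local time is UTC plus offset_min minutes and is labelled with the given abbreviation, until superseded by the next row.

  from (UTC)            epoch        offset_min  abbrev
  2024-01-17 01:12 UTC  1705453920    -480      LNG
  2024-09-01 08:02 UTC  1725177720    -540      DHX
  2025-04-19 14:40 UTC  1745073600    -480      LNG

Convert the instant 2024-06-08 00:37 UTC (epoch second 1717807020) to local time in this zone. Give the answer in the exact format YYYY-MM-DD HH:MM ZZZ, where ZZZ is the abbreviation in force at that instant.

2024-06-07 16:37 LNG

Query: 2024-06-08 00:37 UTC
Rule 1/3 (LNG, -08:00): 2024-01-17 01:12 UTC ≤ query < 2024-09-01 08:02 UTC
0·60 + 37 - 480 = -443 min
-443 = -1·1440 + 997; 997 = 16·60 + 37 → 16:37, 2024-06-08 - 1 day = 2024-06-07
→ 2024-06-07 16:37 LNG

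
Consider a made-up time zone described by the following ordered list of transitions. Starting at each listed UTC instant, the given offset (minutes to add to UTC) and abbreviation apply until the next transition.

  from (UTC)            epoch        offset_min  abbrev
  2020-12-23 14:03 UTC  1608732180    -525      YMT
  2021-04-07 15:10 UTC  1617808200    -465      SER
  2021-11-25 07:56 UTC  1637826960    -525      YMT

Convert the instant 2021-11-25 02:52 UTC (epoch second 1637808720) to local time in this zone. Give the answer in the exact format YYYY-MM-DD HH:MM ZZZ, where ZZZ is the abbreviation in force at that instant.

Query: 2021-11-25 02:52 UTC
Rule 2/3 (SER, -07:45): 2021-04-07 15:10 UTC ≤ query < 2021-11-25 07:56 UTC
2·60 + 52 - 465 = -293 min
-293 = -1·1440 + 1147; 1147 = 19·60 + 7 → 19:07, 2021-11-25 - 1 day = 2021-11-24
→ 2021-11-24 19:07 SER

2021-11-24 19:07 SER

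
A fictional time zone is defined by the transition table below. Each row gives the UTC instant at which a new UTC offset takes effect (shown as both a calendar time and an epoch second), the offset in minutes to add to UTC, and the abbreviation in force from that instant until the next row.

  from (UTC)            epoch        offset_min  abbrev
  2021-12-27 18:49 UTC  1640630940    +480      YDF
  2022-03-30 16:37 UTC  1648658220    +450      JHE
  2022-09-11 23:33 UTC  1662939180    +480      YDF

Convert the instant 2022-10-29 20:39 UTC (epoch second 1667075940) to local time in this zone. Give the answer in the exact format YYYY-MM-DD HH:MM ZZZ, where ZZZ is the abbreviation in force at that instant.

2022-10-30 04:39 YDF

Query: 2022-10-29 20:39 UTC
Rule 3/3 (YDF, +08:00): 2022-09-11 23:33 UTC ≤ query < +∞
20·60 + 39 + 480 = 1719 min
1719 = 1·1440 + 279; 279 = 4·60 + 39 → 04:39, 2022-10-29 + 1 day = 2022-10-30
→ 2022-10-30 04:39 YDF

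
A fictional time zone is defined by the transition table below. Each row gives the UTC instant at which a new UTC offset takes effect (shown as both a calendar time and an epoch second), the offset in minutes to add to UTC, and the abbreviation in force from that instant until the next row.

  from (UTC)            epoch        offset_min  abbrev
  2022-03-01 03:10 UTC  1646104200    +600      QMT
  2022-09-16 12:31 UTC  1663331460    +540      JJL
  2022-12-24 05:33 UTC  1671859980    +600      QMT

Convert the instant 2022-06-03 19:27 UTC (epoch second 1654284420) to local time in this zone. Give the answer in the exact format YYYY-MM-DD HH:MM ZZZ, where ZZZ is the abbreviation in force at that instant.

2022-06-04 05:27 QMT

Query: 2022-06-03 19:27 UTC
Rule 1/3 (QMT, +10:00): 2022-03-01 03:10 UTC ≤ query < 2022-09-16 12:31 UTC
19·60 + 27 + 600 = 1767 min
1767 = 1·1440 + 327; 327 = 5·60 + 27 → 05:27, 2022-06-03 + 1 day = 2022-06-04
→ 2022-06-04 05:27 QMT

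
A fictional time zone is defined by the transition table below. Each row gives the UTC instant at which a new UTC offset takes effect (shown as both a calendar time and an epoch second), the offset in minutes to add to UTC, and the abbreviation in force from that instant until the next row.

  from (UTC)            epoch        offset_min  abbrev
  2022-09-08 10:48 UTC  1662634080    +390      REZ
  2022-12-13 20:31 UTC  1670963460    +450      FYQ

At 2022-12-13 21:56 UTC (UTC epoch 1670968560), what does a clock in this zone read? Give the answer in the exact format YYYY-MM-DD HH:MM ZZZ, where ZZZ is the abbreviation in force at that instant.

Query: 2022-12-13 21:56 UTC
Rule 2/2 (FYQ, +07:30): 2022-12-13 20:31 UTC ≤ query < +∞
21·60 + 56 + 450 = 1766 min
1766 = 1·1440 + 326; 326 = 5·60 + 26 → 05:26, 2022-12-13 + 1 day = 2022-12-14
→ 2022-12-14 05:26 FYQ

2022-12-14 05:26 FYQ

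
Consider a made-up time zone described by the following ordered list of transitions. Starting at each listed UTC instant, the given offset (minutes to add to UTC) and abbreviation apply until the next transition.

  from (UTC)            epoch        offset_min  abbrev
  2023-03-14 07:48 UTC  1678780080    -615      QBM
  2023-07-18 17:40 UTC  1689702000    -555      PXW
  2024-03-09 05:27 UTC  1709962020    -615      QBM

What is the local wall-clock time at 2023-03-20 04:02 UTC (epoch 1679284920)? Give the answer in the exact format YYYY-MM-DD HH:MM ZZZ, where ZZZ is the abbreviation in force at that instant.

2023-03-19 17:47 QBM

Query: 2023-03-20 04:02 UTC
Rule 1/3 (QBM, -10:15): 2023-03-14 07:48 UTC ≤ query < 2023-07-18 17:40 UTC
4·60 + 2 - 615 = -373 min
-373 = -1·1440 + 1067; 1067 = 17·60 + 47 → 17:47, 2023-03-20 - 1 day = 2023-03-19
→ 2023-03-19 17:47 QBM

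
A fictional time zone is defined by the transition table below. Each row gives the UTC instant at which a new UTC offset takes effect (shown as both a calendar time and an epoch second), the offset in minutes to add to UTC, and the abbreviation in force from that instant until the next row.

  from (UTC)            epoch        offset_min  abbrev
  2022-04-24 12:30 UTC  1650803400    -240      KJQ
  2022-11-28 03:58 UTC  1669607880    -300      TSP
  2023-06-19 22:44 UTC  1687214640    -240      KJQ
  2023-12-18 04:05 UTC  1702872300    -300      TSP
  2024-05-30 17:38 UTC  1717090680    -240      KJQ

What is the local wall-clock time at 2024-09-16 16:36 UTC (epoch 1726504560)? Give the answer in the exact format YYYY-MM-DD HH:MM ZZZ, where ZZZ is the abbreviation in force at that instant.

Query: 2024-09-16 16:36 UTC
Rule 5/5 (KJQ, -04:00): 2024-05-30 17:38 UTC ≤ query < +∞
16·60 + 36 - 240 = 756 min
756 = 0·1440 + 756; 756 = 12·60 + 36 → 12:36, same day
→ 2024-09-16 12:36 KJQ

2024-09-16 12:36 KJQ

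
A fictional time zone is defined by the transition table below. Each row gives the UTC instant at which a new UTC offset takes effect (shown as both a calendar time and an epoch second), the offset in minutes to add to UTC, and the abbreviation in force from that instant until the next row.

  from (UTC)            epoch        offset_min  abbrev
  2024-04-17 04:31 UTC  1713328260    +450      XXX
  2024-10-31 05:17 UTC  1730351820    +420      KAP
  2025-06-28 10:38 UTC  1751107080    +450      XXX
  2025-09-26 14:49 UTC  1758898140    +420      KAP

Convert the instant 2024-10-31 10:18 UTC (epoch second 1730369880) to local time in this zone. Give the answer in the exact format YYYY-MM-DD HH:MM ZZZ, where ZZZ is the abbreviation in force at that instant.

Query: 2024-10-31 10:18 UTC
Rule 2/4 (KAP, +07:00): 2024-10-31 05:17 UTC ≤ query < 2025-06-28 10:38 UTC
10·60 + 18 + 420 = 1038 min
1038 = 0·1440 + 1038; 1038 = 17·60 + 18 → 17:18, same day
→ 2024-10-31 17:18 KAP

2024-10-31 17:18 KAP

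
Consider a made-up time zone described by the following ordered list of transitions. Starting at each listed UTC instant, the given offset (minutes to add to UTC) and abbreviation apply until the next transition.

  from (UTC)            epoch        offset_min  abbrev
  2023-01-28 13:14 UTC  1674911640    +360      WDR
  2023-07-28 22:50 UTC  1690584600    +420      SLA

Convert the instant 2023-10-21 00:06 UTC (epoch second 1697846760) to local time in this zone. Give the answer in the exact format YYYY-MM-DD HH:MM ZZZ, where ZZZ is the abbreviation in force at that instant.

Query: 2023-10-21 00:06 UTC
Rule 2/2 (SLA, +07:00): 2023-07-28 22:50 UTC ≤ query < +∞
0·60 + 6 + 420 = 426 min
426 = 0·1440 + 426; 426 = 7·60 + 6 → 07:06, same day
→ 2023-10-21 07:06 SLA

2023-10-21 07:06 SLA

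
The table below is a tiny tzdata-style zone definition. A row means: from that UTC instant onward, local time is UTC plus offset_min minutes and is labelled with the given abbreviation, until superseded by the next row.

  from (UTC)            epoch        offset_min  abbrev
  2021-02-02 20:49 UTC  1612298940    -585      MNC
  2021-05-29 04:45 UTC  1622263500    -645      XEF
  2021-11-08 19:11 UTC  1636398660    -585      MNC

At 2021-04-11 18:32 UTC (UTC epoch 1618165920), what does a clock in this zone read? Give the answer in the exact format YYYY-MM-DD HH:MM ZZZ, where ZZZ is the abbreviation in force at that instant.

2021-04-11 08:47 MNC

Query: 2021-04-11 18:32 UTC
Rule 1/3 (MNC, -09:45): 2021-02-02 20:49 UTC ≤ query < 2021-05-29 04:45 UTC
18·60 + 32 - 585 = 527 min
527 = 0·1440 + 527; 527 = 8·60 + 47 → 08:47, same day
→ 2021-04-11 08:47 MNC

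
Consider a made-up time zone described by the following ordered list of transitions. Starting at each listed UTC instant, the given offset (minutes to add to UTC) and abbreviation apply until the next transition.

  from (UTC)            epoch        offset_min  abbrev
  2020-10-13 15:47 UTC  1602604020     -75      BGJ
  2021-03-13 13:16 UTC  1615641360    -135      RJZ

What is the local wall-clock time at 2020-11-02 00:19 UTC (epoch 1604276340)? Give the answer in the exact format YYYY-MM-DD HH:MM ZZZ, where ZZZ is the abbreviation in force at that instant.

2020-11-01 23:04 BGJ

Query: 2020-11-02 00:19 UTC
Rule 1/2 (BGJ, -01:15): 2020-10-13 15:47 UTC ≤ query < 2021-03-13 13:16 UTC
0·60 + 19 - 75 = -56 min
-56 = -1·1440 + 1384; 1384 = 23·60 + 4 → 23:04, 2020-11-02 - 1 day = 2020-11-01
→ 2020-11-01 23:04 BGJ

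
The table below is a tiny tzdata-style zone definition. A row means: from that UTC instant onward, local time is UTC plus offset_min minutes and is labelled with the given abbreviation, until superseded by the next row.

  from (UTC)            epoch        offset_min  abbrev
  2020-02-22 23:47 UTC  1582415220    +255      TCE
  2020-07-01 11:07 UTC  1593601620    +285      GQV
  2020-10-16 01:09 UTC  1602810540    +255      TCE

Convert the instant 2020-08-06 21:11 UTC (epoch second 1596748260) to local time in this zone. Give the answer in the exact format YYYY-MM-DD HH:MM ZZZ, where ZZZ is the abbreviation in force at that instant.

2020-08-07 01:56 GQV

Query: 2020-08-06 21:11 UTC
Rule 2/3 (GQV, +04:45): 2020-07-01 11:07 UTC ≤ query < 2020-10-16 01:09 UTC
21·60 + 11 + 285 = 1556 min
1556 = 1·1440 + 116; 116 = 1·60 + 56 → 01:56, 2020-08-06 + 1 day = 2020-08-07
→ 2020-08-07 01:56 GQV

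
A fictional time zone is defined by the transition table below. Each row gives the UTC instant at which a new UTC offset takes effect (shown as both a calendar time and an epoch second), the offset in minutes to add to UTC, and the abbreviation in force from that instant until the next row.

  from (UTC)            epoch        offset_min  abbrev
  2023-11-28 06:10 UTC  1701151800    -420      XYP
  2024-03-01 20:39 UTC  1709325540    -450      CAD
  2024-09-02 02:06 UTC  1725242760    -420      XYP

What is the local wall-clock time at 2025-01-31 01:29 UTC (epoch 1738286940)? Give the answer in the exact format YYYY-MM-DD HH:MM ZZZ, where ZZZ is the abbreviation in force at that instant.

Query: 2025-01-31 01:29 UTC
Rule 3/3 (XYP, -07:00): 2024-09-02 02:06 UTC ≤ query < +∞
1·60 + 29 - 420 = -331 min
-331 = -1·1440 + 1109; 1109 = 18·60 + 29 → 18:29, 2025-01-31 - 1 day = 2025-01-30
→ 2025-01-30 18:29 XYP

2025-01-30 18:29 XYP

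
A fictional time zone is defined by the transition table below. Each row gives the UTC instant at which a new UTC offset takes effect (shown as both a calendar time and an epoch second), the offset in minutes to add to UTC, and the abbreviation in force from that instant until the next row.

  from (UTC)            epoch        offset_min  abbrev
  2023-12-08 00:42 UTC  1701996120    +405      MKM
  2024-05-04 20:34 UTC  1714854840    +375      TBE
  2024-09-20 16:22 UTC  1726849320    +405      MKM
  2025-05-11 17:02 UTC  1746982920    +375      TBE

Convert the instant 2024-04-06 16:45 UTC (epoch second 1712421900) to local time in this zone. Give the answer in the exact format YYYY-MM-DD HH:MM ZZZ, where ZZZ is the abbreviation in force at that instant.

Query: 2024-04-06 16:45 UTC
Rule 1/4 (MKM, +06:45): 2023-12-08 00:42 UTC ≤ query < 2024-05-04 20:34 UTC
16·60 + 45 + 405 = 1410 min
1410 = 0·1440 + 1410; 1410 = 23·60 + 30 → 23:30, same day
→ 2024-04-06 23:30 MKM

2024-04-06 23:30 MKM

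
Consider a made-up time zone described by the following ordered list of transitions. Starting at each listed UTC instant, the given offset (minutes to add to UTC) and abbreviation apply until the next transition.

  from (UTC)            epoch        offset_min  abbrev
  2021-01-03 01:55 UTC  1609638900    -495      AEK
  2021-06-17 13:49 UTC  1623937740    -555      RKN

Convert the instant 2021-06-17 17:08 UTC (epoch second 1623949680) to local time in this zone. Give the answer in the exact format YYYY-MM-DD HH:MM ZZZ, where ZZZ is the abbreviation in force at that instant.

2021-06-17 07:53 RKN

Query: 2021-06-17 17:08 UTC
Rule 2/2 (RKN, -09:15): 2021-06-17 13:49 UTC ≤ query < +∞
17·60 + 8 - 555 = 473 min
473 = 0·1440 + 473; 473 = 7·60 + 53 → 07:53, same day
→ 2021-06-17 07:53 RKN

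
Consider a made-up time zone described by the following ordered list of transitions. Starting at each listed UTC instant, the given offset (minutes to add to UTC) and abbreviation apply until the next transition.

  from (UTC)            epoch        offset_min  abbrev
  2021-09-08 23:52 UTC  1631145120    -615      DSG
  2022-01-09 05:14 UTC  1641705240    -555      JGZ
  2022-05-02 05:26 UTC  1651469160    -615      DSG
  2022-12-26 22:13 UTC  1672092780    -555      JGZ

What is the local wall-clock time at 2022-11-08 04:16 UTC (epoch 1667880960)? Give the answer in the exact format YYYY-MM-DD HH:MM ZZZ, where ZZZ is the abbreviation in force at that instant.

2022-11-07 18:01 DSG

Query: 2022-11-08 04:16 UTC
Rule 3/4 (DSG, -10:15): 2022-05-02 05:26 UTC ≤ query < 2022-12-26 22:13 UTC
4·60 + 16 - 615 = -359 min
-359 = -1·1440 + 1081; 1081 = 18·60 + 1 → 18:01, 2022-11-08 - 1 day = 2022-11-07
→ 2022-11-07 18:01 DSG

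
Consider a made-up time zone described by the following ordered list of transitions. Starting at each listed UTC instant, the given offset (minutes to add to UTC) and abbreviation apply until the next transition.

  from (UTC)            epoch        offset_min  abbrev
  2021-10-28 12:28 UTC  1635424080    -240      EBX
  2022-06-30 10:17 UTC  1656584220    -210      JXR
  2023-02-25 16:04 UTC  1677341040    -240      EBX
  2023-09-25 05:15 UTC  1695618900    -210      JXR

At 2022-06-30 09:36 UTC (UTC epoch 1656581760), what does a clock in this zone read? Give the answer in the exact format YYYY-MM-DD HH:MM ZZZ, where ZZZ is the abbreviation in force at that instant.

2022-06-30 05:36 EBX

Query: 2022-06-30 09:36 UTC
Rule 1/4 (EBX, -04:00): 2021-10-28 12:28 UTC ≤ query < 2022-06-30 10:17 UTC
9·60 + 36 - 240 = 336 min
336 = 0·1440 + 336; 336 = 5·60 + 36 → 05:36, same day
→ 2022-06-30 05:36 EBX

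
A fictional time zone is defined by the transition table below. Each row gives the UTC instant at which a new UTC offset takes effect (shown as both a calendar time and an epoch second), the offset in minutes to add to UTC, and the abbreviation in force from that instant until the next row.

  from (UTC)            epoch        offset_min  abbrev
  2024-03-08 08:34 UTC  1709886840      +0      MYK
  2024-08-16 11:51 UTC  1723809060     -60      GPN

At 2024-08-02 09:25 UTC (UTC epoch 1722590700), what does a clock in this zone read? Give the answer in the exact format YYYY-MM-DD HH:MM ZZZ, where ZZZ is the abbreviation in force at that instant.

Query: 2024-08-02 09:25 UTC
Rule 1/2 (MYK, +00:00): 2024-03-08 08:34 UTC ≤ query < 2024-08-16 11:51 UTC
9·60 + 25 + 0 = 565 min
565 = 0·1440 + 565; 565 = 9·60 + 25 → 09:25, same day
→ 2024-08-02 09:25 MYK

2024-08-02 09:25 MYK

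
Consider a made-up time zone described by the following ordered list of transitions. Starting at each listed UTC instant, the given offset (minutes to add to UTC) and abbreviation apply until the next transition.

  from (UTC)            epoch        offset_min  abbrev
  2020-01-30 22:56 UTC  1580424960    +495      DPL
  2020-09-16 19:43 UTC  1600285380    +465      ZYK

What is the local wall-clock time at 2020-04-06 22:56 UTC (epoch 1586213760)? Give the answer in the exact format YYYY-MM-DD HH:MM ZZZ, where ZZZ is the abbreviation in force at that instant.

Query: 2020-04-06 22:56 UTC
Rule 1/2 (DPL, +08:15): 2020-01-30 22:56 UTC ≤ query < 2020-09-16 19:43 UTC
22·60 + 56 + 495 = 1871 min
1871 = 1·1440 + 431; 431 = 7·60 + 11 → 07:11, 2020-04-06 + 1 day = 2020-04-07
→ 2020-04-07 07:11 DPL

2020-04-07 07:11 DPL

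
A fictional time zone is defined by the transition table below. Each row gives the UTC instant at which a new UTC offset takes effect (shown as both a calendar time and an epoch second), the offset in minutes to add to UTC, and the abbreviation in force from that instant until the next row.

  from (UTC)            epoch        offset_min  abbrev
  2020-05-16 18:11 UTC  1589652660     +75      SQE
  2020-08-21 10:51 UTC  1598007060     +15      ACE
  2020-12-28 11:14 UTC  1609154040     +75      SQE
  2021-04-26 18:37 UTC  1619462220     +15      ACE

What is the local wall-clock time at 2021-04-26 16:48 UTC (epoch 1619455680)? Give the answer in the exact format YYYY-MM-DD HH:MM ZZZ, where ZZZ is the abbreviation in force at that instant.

Query: 2021-04-26 16:48 UTC
Rule 3/4 (SQE, +01:15): 2020-12-28 11:14 UTC ≤ query < 2021-04-26 18:37 UTC
16·60 + 48 + 75 = 1083 min
1083 = 0·1440 + 1083; 1083 = 18·60 + 3 → 18:03, same day
→ 2021-04-26 18:03 SQE

2021-04-26 18:03 SQE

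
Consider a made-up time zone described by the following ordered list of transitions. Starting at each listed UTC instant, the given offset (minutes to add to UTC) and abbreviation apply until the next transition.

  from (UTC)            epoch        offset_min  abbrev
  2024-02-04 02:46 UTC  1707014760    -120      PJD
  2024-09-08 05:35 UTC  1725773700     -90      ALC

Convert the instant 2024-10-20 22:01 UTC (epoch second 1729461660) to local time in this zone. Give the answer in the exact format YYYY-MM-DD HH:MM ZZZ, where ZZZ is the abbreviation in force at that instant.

2024-10-20 20:31 ALC

Query: 2024-10-20 22:01 UTC
Rule 2/2 (ALC, -01:30): 2024-09-08 05:35 UTC ≤ query < +∞
22·60 + 1 - 90 = 1231 min
1231 = 0·1440 + 1231; 1231 = 20·60 + 31 → 20:31, same day
→ 2024-10-20 20:31 ALC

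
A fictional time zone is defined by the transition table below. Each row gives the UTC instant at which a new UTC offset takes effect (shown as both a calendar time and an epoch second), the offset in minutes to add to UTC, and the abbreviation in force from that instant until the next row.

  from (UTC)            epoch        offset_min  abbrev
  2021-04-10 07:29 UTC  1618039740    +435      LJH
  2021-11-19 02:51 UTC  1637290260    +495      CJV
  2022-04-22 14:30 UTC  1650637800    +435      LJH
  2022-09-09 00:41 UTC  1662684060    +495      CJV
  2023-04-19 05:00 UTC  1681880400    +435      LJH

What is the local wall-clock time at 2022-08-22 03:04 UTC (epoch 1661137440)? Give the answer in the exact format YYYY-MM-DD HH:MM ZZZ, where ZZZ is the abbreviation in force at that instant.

Query: 2022-08-22 03:04 UTC
Rule 3/5 (LJH, +07:15): 2022-04-22 14:30 UTC ≤ query < 2022-09-09 00:41 UTC
3·60 + 4 + 435 = 619 min
619 = 0·1440 + 619; 619 = 10·60 + 19 → 10:19, same day
→ 2022-08-22 10:19 LJH

2022-08-22 10:19 LJH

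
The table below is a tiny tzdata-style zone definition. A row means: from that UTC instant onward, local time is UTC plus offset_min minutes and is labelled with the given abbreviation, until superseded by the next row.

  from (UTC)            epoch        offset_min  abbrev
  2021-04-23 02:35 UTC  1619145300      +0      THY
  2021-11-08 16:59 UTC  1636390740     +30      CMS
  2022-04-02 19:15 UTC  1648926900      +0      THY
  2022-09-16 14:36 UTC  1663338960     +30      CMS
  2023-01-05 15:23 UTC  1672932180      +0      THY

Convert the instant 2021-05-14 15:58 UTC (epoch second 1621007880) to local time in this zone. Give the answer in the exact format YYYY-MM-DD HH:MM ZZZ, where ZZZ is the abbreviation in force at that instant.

2021-05-14 15:58 THY

Query: 2021-05-14 15:58 UTC
Rule 1/5 (THY, +00:00): 2021-04-23 02:35 UTC ≤ query < 2021-11-08 16:59 UTC
15·60 + 58 + 0 = 958 min
958 = 0·1440 + 958; 958 = 15·60 + 58 → 15:58, same day
→ 2021-05-14 15:58 THY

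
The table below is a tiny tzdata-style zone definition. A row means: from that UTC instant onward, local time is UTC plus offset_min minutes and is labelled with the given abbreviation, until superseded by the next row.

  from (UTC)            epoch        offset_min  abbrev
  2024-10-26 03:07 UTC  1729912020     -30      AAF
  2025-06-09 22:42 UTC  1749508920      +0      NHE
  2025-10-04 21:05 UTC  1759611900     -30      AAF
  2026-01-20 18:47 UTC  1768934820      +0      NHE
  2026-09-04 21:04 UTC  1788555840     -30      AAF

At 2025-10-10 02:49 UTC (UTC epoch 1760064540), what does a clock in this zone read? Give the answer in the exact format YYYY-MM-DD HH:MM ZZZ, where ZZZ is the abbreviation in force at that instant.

Query: 2025-10-10 02:49 UTC
Rule 3/5 (AAF, -00:30): 2025-10-04 21:05 UTC ≤ query < 2026-01-20 18:47 UTC
2·60 + 49 - 30 = 139 min
139 = 0·1440 + 139; 139 = 2·60 + 19 → 02:19, same day
→ 2025-10-10 02:19 AAF

2025-10-10 02:19 AAF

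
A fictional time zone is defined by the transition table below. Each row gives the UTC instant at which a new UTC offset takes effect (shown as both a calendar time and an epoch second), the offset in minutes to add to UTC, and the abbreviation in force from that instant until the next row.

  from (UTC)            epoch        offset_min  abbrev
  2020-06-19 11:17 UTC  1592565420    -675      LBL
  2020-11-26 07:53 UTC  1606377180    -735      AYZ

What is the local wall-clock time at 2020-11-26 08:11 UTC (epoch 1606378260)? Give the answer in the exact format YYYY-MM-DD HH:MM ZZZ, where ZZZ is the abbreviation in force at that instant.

2020-11-25 19:56 AYZ

Query: 2020-11-26 08:11 UTC
Rule 2/2 (AYZ, -12:15): 2020-11-26 07:53 UTC ≤ query < +∞
8·60 + 11 - 735 = -244 min
-244 = -1·1440 + 1196; 1196 = 19·60 + 56 → 19:56, 2020-11-26 - 1 day = 2020-11-25
→ 2020-11-25 19:56 AYZ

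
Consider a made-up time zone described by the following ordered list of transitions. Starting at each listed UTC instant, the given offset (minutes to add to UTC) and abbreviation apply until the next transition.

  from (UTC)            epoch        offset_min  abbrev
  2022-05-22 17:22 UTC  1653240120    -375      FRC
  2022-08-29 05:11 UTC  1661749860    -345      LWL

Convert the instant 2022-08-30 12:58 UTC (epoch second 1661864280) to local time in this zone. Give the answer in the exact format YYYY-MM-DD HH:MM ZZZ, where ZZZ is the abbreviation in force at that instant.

Query: 2022-08-30 12:58 UTC
Rule 2/2 (LWL, -05:45): 2022-08-29 05:11 UTC ≤ query < +∞
12·60 + 58 - 345 = 433 min
433 = 0·1440 + 433; 433 = 7·60 + 13 → 07:13, same day
→ 2022-08-30 07:13 LWL

2022-08-30 07:13 LWL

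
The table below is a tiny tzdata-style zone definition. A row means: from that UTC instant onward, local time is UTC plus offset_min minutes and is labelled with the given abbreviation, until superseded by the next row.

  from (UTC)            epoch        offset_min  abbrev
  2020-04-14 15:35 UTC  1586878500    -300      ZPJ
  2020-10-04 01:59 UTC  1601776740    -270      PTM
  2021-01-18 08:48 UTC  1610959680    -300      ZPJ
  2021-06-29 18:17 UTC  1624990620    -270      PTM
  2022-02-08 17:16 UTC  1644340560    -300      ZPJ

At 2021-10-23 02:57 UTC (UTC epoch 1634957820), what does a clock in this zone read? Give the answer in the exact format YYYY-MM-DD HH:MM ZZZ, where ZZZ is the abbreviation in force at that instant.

2021-10-22 22:27 PTM

Query: 2021-10-23 02:57 UTC
Rule 4/5 (PTM, -04:30): 2021-06-29 18:17 UTC ≤ query < 2022-02-08 17:16 UTC
2·60 + 57 - 270 = -93 min
-93 = -1·1440 + 1347; 1347 = 22·60 + 27 → 22:27, 2021-10-23 - 1 day = 2021-10-22
→ 2021-10-22 22:27 PTM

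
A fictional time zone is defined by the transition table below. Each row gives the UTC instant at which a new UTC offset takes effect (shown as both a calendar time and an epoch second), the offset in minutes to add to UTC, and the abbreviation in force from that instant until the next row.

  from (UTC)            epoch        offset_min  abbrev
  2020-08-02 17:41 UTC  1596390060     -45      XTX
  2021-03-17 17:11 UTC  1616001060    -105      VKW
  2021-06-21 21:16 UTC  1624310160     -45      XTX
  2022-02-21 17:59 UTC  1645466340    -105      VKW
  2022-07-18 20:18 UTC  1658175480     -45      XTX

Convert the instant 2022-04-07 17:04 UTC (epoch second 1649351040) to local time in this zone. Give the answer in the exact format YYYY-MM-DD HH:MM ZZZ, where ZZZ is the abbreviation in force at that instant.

2022-04-07 15:19 VKW

Query: 2022-04-07 17:04 UTC
Rule 4/5 (VKW, -01:45): 2022-02-21 17:59 UTC ≤ query < 2022-07-18 20:18 UTC
17·60 + 4 - 105 = 919 min
919 = 0·1440 + 919; 919 = 15·60 + 19 → 15:19, same day
→ 2022-04-07 15:19 VKW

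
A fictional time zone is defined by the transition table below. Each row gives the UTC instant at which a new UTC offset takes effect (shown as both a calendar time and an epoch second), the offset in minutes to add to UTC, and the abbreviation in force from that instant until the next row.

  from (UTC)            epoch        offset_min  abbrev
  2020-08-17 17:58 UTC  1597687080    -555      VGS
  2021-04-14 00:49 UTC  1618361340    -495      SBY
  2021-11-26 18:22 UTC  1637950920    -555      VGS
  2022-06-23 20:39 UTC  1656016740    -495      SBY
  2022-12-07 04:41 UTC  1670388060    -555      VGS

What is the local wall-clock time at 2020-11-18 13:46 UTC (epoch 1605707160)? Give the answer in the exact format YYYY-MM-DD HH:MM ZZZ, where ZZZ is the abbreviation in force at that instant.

Query: 2020-11-18 13:46 UTC
Rule 1/5 (VGS, -09:15): 2020-08-17 17:58 UTC ≤ query < 2021-04-14 00:49 UTC
13·60 + 46 - 555 = 271 min
271 = 0·1440 + 271; 271 = 4·60 + 31 → 04:31, same day
→ 2020-11-18 04:31 VGS

2020-11-18 04:31 VGS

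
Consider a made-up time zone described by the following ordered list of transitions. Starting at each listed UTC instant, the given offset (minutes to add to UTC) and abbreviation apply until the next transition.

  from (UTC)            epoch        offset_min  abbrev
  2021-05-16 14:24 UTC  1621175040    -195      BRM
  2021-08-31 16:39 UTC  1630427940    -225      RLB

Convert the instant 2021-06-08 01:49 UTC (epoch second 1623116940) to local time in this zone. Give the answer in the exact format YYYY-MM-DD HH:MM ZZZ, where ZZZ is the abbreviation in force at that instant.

2021-06-07 22:34 BRM

Query: 2021-06-08 01:49 UTC
Rule 1/2 (BRM, -03:15): 2021-05-16 14:24 UTC ≤ query < 2021-08-31 16:39 UTC
1·60 + 49 - 195 = -86 min
-86 = -1·1440 + 1354; 1354 = 22·60 + 34 → 22:34, 2021-06-08 - 1 day = 2021-06-07
→ 2021-06-07 22:34 BRM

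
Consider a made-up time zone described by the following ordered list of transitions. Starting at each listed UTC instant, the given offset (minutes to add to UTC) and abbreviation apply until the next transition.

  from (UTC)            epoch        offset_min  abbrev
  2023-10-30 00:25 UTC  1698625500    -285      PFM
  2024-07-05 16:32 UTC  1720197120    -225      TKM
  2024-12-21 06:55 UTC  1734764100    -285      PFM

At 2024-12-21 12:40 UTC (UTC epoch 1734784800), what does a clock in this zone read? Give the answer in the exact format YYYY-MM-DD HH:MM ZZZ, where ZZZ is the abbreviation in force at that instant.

Query: 2024-12-21 12:40 UTC
Rule 3/3 (PFM, -04:45): 2024-12-21 06:55 UTC ≤ query < +∞
12·60 + 40 - 285 = 475 min
475 = 0·1440 + 475; 475 = 7·60 + 55 → 07:55, same day
→ 2024-12-21 07:55 PFM

2024-12-21 07:55 PFM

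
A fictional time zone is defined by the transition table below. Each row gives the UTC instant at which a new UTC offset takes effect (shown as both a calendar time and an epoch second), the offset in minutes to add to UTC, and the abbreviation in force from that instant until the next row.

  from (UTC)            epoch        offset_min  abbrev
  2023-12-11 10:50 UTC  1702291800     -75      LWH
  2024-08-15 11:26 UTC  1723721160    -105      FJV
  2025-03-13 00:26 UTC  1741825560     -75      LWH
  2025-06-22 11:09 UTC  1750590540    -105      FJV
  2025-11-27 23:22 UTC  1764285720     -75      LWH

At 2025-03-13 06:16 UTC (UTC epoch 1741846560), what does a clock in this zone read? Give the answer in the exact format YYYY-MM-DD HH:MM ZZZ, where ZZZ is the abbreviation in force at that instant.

2025-03-13 05:01 LWH

Query: 2025-03-13 06:16 UTC
Rule 3/5 (LWH, -01:15): 2025-03-13 00:26 UTC ≤ query < 2025-06-22 11:09 UTC
6·60 + 16 - 75 = 301 min
301 = 0·1440 + 301; 301 = 5·60 + 1 → 05:01, same day
→ 2025-03-13 05:01 LWH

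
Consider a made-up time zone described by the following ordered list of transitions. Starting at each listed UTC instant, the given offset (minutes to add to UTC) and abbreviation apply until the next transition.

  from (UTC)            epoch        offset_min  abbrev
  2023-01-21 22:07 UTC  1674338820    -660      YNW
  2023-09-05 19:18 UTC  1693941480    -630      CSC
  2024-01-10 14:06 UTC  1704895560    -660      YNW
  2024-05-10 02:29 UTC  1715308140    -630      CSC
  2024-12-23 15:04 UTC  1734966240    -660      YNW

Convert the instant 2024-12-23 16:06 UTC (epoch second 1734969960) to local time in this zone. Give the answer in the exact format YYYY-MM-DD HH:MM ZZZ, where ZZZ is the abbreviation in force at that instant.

Query: 2024-12-23 16:06 UTC
Rule 5/5 (YNW, -11:00): 2024-12-23 15:04 UTC ≤ query < +∞
16·60 + 6 - 660 = 306 min
306 = 0·1440 + 306; 306 = 5·60 + 6 → 05:06, same day
→ 2024-12-23 05:06 YNW

2024-12-23 05:06 YNW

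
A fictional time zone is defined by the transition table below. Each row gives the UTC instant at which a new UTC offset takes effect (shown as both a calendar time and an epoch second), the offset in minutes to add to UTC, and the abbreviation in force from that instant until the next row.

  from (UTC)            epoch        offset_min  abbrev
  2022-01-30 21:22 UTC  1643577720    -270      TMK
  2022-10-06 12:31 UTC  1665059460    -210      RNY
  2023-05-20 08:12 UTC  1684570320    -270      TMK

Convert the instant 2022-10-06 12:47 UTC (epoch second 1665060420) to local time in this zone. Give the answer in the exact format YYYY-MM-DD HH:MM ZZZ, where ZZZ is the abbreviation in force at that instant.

Query: 2022-10-06 12:47 UTC
Rule 2/3 (RNY, -03:30): 2022-10-06 12:31 UTC ≤ query < 2023-05-20 08:12 UTC
12·60 + 47 - 210 = 557 min
557 = 0·1440 + 557; 557 = 9·60 + 17 → 09:17, same day
→ 2022-10-06 09:17 RNY

2022-10-06 09:17 RNY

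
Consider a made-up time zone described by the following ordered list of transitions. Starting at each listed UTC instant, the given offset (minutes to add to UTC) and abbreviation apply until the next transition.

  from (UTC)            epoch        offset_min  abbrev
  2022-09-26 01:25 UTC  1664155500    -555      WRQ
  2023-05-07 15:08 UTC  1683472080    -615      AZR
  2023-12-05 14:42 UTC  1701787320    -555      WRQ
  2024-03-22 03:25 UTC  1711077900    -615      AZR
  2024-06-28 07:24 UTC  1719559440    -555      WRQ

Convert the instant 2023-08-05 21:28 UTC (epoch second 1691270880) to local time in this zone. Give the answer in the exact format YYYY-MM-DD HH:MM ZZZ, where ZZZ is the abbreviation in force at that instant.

Query: 2023-08-05 21:28 UTC
Rule 2/5 (AZR, -10:15): 2023-05-07 15:08 UTC ≤ query < 2023-12-05 14:42 UTC
21·60 + 28 - 615 = 673 min
673 = 0·1440 + 673; 673 = 11·60 + 13 → 11:13, same day
→ 2023-08-05 11:13 AZR

2023-08-05 11:13 AZR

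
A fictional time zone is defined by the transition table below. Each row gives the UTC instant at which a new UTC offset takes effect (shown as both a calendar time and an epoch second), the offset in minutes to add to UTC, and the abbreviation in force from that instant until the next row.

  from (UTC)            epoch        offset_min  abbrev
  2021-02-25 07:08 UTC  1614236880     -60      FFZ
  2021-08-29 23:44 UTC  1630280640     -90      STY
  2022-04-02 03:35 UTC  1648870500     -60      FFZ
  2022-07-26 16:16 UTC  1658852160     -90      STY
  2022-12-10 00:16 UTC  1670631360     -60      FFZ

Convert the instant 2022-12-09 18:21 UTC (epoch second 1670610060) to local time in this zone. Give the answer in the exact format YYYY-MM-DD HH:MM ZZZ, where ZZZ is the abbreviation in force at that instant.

Query: 2022-12-09 18:21 UTC
Rule 4/5 (STY, -01:30): 2022-07-26 16:16 UTC ≤ query < 2022-12-10 00:16 UTC
18·60 + 21 - 90 = 1011 min
1011 = 0·1440 + 1011; 1011 = 16·60 + 51 → 16:51, same day
→ 2022-12-09 16:51 STY

2022-12-09 16:51 STY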